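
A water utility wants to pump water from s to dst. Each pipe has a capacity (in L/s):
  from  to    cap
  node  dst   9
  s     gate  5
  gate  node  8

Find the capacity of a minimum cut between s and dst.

Max flow = 5 (via 1 augmenting path).
In the residual at optimum, the set reachable from s is {s}.
Cut edges: s->gate (cap 5). Sum = 5.

5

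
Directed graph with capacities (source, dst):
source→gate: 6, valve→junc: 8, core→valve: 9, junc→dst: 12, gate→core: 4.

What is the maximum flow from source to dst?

4

Augment source→gate→core→valve→junc→dst: bottleneck 4. Total 4.
No augmenting path remains in the residual graph.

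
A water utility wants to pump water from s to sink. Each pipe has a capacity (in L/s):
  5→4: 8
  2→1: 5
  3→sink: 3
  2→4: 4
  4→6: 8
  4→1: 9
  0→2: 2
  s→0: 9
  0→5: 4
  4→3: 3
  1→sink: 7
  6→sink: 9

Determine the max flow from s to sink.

Augment s→0→2→1→sink: bottleneck 2. Total 2.
Augment s→0→5→4→3→sink: bottleneck 3. Total 5.
Augment s→0→5→4→6→sink: bottleneck 1. Total 6.
No augmenting path remains in the residual graph.

6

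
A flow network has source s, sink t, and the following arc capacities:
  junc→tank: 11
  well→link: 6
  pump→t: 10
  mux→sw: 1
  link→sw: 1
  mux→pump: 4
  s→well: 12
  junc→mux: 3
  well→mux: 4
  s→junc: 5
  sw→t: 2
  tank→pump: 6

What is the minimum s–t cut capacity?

Max flow = 10 (via 5 augmenting paths).
In the residual at optimum, the set reachable from s is {link, s, well}.
Cut edges: s→junc (cap 5), well→mux (cap 4), link→sw (cap 1). Sum = 10.

10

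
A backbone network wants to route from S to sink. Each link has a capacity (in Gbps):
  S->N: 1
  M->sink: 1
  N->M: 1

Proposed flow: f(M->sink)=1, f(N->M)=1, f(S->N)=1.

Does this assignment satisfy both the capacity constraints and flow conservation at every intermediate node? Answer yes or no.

Every edge has 0 ≤ f(e) ≤ cap(e).
At each intermediate node, inflow equals outflow.

Yes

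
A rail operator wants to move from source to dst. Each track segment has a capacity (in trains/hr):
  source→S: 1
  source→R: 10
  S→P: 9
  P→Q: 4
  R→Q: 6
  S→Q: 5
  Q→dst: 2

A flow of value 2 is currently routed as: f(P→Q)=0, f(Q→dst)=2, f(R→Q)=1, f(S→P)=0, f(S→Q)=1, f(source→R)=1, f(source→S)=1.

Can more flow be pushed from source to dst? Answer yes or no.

Residual reachable from source: {P, Q, R, S, source}; dst is not reachable.
Saturated cut: Q→dst with total capacity 2 = current flow value. Flow is maximum.

No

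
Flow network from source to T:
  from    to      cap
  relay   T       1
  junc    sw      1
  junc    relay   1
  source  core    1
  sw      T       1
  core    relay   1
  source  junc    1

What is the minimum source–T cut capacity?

2

Max flow = 2 (via 2 augmenting paths).
In the residual at optimum, the set reachable from source is {source}.
Cut edges: source→core (cap 1), source→junc (cap 1). Sum = 2.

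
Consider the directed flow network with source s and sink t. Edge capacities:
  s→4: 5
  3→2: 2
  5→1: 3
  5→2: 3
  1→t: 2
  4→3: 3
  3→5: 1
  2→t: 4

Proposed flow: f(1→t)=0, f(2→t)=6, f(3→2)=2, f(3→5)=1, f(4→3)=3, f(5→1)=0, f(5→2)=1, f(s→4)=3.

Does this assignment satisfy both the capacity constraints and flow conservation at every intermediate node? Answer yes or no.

Capacity violated on 2→t: flow 6 > capacity 4.

No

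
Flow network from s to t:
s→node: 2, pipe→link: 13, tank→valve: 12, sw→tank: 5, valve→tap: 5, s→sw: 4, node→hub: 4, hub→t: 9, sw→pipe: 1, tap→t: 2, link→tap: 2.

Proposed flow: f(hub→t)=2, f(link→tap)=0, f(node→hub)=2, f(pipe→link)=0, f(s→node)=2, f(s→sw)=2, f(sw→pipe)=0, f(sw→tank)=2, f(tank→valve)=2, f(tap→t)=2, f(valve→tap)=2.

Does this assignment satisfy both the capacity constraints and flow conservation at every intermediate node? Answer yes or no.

Every edge has 0 ≤ f(e) ≤ cap(e).
At each intermediate node, inflow equals outflow.

Yes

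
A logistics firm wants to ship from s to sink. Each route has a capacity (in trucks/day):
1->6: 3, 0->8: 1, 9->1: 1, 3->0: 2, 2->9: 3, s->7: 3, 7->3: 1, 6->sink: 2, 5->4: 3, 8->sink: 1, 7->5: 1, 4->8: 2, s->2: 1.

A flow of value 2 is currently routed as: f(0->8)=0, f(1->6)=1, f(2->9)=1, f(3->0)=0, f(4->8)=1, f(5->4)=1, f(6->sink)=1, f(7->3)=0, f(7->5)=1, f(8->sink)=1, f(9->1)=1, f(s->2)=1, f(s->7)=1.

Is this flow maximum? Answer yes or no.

Yes

Residual reachable from s: {0, 3, 4, 5, 7, 8, s}; sink is not reachable.
Saturated cut: s->2, 8->sink with total capacity 2 = current flow value. Flow is maximum.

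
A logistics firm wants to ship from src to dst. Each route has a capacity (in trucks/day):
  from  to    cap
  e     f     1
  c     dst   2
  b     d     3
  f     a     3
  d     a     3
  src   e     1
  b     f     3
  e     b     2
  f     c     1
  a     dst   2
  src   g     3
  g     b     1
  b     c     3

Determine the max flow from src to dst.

Augment src→g→b→c→dst: bottleneck 1. Total 1.
Augment src→e→b→c→dst: bottleneck 1. Total 2.
No augmenting path remains in the residual graph.

2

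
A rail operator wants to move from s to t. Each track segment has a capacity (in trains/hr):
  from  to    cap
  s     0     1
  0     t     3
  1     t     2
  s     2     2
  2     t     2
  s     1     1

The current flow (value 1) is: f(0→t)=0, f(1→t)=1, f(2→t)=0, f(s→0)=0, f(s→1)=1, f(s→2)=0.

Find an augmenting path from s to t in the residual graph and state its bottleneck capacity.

Residual along s→2→t: s→2: 2, 2→t: 2.
Bottleneck = min = 2.

s→2→t, bottleneck 2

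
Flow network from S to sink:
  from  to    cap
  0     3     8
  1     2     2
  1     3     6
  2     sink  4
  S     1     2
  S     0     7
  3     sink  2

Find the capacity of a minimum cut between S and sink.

4

Max flow = 4 (via 2 augmenting paths).
In the residual at optimum, the set reachable from S is {0, 3, S}.
Cut edges: S→1 (cap 2), 3→sink (cap 2). Sum = 4.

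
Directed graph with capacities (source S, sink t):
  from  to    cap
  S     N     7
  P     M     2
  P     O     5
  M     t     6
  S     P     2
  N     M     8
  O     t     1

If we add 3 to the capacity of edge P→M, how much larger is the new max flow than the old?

Original max flow = 7.
Edge P→M does not cross the min cut (source side {M, N, O, P, S}), so extra capacity there cannot help.
New max flow = 7. Increase = 0.

0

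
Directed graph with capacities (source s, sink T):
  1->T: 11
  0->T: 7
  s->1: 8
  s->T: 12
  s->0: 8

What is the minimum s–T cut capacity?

Max flow = 27 (via 3 augmenting paths).
In the residual at optimum, the set reachable from s is {0, s}.
Cut edges: s->1 (cap 8), s->T (cap 12), 0->T (cap 7). Sum = 27.

27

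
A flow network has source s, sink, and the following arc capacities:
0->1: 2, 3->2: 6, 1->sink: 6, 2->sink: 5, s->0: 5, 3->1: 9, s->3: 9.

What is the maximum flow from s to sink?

Augment s->3->2->sink: bottleneck 5. Total 5.
Augment s->3->1->sink: bottleneck 4. Total 9.
Augment s->0->1->sink: bottleneck 2. Total 11.
No augmenting path remains in the residual graph.

11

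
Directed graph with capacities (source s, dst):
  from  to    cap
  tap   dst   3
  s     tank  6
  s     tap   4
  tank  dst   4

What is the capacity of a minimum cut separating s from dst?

Max flow = 7 (via 2 augmenting paths).
In the residual at optimum, the set reachable from s is {s, tank, tap}.
Cut edges: tap→dst (cap 3), tank→dst (cap 4). Sum = 7.

7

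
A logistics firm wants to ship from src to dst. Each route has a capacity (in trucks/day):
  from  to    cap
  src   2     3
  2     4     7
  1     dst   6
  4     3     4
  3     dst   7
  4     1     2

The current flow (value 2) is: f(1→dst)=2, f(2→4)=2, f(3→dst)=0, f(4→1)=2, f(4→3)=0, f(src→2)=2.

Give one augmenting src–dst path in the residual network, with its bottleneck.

src→2→4→3→dst, bottleneck 1

Residual along src→2→4→3→dst: src→2: 1, 2→4: 5, 4→3: 4, 3→dst: 7.
Bottleneck = min = 1.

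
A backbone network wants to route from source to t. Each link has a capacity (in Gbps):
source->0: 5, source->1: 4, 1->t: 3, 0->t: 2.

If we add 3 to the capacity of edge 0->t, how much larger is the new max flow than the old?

3

Original max flow = 5.
After raising cap(0->t), augmenting paths through that edge carry 3 more units.
New max flow = 8. Increase = 3.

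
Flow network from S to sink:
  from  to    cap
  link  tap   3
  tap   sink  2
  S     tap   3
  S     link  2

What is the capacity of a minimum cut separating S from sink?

Max flow = 2 (via 1 augmenting path).
In the residual at optimum, the set reachable from S is {S, link, tap}.
Cut edges: tap→sink (cap 2). Sum = 2.

2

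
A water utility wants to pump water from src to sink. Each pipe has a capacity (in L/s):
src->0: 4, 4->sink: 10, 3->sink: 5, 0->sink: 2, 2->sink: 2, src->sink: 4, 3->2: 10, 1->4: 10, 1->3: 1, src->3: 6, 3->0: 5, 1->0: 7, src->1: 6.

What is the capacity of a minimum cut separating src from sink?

Max flow = 18 (via 5 augmenting paths).
In the residual at optimum, the set reachable from src is {0, src}.
Cut edges: src->1 (cap 6), src->3 (cap 6), src->sink (cap 4), 0->sink (cap 2). Sum = 18.

18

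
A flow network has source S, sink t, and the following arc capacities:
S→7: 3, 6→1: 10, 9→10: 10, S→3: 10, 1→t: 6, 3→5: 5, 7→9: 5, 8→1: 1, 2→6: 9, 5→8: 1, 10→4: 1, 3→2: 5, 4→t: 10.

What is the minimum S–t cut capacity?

7

Max flow = 7 (via 3 augmenting paths).
In the residual at optimum, the set reachable from S is {10, 3, 5, 7, 9, S}.
Cut edges: 10→4 (cap 1), 5→8 (cap 1), 3→2 (cap 5). Sum = 7.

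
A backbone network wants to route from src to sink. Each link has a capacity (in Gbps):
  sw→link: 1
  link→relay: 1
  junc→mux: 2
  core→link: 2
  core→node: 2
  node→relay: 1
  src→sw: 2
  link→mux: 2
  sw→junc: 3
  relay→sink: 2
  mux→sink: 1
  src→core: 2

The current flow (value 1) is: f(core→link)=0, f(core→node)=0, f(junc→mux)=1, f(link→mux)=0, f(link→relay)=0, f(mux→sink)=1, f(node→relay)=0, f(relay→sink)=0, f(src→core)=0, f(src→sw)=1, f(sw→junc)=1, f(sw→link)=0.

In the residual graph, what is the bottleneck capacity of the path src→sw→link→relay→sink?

Residual capacities along the path: src→sw: 1, sw→link: 1, link→relay: 1, relay→sink: 2.
Minimum is 1.

1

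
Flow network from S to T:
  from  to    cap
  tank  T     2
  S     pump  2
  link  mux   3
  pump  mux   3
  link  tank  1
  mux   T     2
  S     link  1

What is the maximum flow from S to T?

3

Augment S→pump→mux→T: bottleneck 2. Total 2.
Augment S→link→tank→T: bottleneck 1. Total 3.
No augmenting path remains in the residual graph.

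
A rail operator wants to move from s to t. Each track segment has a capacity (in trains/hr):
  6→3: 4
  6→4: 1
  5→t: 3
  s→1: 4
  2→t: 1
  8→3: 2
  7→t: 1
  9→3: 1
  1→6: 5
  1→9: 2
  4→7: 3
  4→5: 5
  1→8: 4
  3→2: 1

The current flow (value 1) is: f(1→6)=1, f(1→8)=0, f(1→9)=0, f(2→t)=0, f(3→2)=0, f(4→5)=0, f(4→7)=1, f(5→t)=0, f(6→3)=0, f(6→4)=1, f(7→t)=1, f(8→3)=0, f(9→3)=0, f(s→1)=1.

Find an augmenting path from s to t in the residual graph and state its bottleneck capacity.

s→1→6→3→2→t, bottleneck 1

Residual along s→1→6→3→2→t: s→1: 3, 1→6: 4, 6→3: 4, 3→2: 1, 2→t: 1.
Bottleneck = min = 1.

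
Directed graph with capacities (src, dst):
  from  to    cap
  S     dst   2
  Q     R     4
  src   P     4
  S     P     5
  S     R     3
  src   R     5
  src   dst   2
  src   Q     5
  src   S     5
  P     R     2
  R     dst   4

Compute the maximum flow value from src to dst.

8

Augment src->dst: bottleneck 2. Total 2.
Augment src->S->dst: bottleneck 2. Total 4.
Augment src->R->dst: bottleneck 4. Total 8.
No augmenting path remains in the residual graph.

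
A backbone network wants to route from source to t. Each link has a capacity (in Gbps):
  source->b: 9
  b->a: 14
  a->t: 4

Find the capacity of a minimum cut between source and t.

Max flow = 4 (via 1 augmenting path).
In the residual at optimum, the set reachable from source is {a, b, source}.
Cut edges: a->t (cap 4). Sum = 4.

4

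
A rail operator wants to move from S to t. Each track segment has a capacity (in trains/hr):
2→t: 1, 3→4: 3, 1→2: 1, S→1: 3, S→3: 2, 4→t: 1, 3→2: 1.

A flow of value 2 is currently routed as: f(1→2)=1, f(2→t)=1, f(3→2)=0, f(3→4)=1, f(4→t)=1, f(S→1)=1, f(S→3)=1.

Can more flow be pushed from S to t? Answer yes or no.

No

Residual reachable from S: {1, 2, 3, 4, S}; t is not reachable.
Saturated cut: 2→t, 4→t with total capacity 2 = current flow value. Flow is maximum.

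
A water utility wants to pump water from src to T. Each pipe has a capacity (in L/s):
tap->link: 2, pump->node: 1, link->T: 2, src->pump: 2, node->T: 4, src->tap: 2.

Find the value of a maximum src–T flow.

Augment src->pump->node->T: bottleneck 1. Total 1.
Augment src->tap->link->T: bottleneck 2. Total 3.
No augmenting path remains in the residual graph.

3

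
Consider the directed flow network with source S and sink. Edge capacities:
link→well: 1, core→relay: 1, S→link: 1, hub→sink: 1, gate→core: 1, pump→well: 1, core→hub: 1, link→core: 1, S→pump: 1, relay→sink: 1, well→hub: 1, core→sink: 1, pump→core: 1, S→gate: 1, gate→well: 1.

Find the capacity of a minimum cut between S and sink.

Max flow = 3 (via 3 augmenting paths).
In the residual at optimum, the set reachable from S is {S}.
Cut edges: S→gate (cap 1), S→pump (cap 1), S→link (cap 1). Sum = 3.

3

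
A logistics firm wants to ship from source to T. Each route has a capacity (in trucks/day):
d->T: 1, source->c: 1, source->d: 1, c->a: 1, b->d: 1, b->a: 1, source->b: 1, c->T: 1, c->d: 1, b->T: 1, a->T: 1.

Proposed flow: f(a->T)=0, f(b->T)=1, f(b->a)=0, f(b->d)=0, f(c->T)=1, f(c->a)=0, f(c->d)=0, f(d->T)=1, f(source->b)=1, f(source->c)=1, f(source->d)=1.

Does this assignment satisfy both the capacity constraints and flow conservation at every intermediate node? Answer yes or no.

Yes

Every edge has 0 ≤ f(e) ≤ cap(e).
At each intermediate node, inflow equals outflow.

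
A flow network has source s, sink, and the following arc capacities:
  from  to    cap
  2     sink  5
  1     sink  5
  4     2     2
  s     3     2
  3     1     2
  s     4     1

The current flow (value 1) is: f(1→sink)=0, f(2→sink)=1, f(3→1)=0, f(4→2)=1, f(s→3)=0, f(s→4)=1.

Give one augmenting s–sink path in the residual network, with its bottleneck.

s→3→1→sink, bottleneck 2

Residual along s→3→1→sink: s→3: 2, 3→1: 2, 1→sink: 5.
Bottleneck = min = 2.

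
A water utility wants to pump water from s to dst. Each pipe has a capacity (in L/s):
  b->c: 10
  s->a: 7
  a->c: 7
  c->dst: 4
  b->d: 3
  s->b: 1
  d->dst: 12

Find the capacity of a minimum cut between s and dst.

Max flow = 5 (via 2 augmenting paths).
In the residual at optimum, the set reachable from s is {a, c, s}.
Cut edges: s->b (cap 1), c->dst (cap 4). Sum = 5.

5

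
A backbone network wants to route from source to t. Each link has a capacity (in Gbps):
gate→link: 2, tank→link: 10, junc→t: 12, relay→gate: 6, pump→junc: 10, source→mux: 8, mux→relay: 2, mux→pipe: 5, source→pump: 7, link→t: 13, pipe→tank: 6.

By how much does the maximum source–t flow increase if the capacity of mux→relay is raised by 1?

Original max flow = 14.
Even with extra capacity on mux→relay, another cut of capacity 14 remains binding.
New max flow = 14. Increase = 0.

0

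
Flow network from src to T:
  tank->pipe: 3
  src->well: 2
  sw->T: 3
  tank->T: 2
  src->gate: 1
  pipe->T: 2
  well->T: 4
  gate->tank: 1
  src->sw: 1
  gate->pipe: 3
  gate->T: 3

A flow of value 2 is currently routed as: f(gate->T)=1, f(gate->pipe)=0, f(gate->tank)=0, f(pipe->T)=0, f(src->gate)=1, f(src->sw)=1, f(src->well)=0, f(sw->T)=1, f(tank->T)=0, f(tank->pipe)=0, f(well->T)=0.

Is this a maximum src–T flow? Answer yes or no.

No

Residual path src->well->T has bottleneck 2 > 0.
Pushing 2 along it raises the flow to 4, so the given flow is not maximum.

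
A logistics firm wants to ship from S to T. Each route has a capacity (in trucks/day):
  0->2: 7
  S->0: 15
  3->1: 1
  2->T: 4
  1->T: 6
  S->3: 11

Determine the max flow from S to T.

Augment S->0->2->T: bottleneck 4. Total 4.
Augment S->3->1->T: bottleneck 1. Total 5.
No augmenting path remains in the residual graph.

5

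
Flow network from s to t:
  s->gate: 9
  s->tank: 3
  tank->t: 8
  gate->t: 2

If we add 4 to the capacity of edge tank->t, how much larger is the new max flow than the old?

Original max flow = 5.
Edge tank->t does not cross the min cut (source side {gate, s}), so extra capacity there cannot help.
New max flow = 5. Increase = 0.

0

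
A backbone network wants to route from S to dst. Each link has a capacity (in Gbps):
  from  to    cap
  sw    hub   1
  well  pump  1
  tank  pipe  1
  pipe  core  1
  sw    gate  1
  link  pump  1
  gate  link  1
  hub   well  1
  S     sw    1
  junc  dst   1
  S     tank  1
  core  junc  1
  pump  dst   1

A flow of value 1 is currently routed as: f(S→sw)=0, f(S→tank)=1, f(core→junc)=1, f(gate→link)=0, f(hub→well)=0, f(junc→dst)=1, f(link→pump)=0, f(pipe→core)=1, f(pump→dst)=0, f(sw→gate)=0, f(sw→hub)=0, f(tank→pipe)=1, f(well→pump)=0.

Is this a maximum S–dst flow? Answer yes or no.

Residual path S→sw→gate→link→pump→dst has bottleneck 1 > 0.
Pushing 1 along it raises the flow to 2, so the given flow is not maximum.

No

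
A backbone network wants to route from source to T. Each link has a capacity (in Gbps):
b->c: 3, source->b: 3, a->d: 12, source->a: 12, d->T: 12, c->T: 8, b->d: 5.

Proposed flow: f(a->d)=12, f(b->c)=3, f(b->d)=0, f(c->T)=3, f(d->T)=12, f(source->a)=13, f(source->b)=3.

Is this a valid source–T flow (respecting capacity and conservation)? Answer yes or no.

Capacity violated on source->a: flow 13 > capacity 12.

No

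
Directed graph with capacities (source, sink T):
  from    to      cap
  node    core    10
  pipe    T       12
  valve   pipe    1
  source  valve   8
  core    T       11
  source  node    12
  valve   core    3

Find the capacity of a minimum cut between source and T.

12

Max flow = 12 (via 3 augmenting paths).
In the residual at optimum, the set reachable from source is {core, node, source, valve}.
Cut edges: valve->pipe (cap 1), core->T (cap 11). Sum = 12.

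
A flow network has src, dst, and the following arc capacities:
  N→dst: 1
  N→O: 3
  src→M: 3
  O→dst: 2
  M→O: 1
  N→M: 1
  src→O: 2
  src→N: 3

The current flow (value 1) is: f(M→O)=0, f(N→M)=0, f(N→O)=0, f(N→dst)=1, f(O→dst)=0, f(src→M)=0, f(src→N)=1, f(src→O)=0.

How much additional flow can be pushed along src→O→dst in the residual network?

Residual capacities along the path: src→O: 2, O→dst: 2.
Minimum is 2.

2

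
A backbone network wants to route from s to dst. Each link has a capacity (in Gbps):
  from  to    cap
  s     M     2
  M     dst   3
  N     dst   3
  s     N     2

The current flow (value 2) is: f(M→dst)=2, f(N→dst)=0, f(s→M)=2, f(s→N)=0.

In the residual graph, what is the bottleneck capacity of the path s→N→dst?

Residual capacities along the path: s→N: 2, N→dst: 3.
Minimum is 2.

2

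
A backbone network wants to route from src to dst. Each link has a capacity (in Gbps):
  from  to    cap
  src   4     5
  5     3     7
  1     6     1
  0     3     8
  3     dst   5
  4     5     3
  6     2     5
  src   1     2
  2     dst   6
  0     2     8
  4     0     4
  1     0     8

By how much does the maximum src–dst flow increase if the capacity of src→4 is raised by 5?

Original max flow = 7.
After raising cap(src→4), augmenting paths through that edge carry 2 more units.
New max flow = 9. Increase = 2.

2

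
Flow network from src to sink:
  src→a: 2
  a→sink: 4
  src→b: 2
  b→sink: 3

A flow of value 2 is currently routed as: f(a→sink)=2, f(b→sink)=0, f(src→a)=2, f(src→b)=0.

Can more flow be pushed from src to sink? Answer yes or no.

Residual path src→b→sink has bottleneck 2 > 0.
Pushing 2 along it raises the flow to 4, so the given flow is not maximum.

Yes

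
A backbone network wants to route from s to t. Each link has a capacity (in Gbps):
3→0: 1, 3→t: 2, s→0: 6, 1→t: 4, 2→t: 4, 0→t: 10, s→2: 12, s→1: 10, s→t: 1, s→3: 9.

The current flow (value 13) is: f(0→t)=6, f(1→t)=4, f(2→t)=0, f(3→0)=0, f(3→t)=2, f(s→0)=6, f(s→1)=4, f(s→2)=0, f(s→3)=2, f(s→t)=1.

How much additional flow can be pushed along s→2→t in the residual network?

4

Residual capacities along the path: s→2: 12, 2→t: 4.
Minimum is 4.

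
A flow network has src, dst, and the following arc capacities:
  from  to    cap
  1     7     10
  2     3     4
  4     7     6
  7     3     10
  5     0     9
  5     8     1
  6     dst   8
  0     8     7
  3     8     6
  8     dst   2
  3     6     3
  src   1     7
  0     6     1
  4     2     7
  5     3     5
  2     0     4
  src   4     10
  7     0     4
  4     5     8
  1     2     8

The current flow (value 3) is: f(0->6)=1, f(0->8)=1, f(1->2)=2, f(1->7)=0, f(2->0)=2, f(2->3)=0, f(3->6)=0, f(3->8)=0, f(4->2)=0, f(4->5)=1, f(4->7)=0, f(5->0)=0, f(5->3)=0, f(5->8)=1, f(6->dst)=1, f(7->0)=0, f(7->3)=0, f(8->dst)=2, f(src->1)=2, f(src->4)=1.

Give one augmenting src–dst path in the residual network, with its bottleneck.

Residual along src->1->2->3->6->dst: src->1: 5, 1->2: 6, 2->3: 4, 3->6: 3, 6->dst: 7.
Bottleneck = min = 3.

src->1->2->3->6->dst, bottleneck 3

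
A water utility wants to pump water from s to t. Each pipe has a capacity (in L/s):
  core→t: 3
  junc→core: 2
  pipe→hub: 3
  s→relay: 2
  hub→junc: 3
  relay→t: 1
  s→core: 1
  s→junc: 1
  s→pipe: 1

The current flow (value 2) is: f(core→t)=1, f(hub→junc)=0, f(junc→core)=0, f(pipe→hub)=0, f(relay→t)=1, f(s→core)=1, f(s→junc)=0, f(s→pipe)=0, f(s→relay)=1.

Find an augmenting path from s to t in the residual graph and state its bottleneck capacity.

Residual along s→junc→core→t: s→junc: 1, junc→core: 2, core→t: 2.
Bottleneck = min = 1.

s→junc→core→t, bottleneck 1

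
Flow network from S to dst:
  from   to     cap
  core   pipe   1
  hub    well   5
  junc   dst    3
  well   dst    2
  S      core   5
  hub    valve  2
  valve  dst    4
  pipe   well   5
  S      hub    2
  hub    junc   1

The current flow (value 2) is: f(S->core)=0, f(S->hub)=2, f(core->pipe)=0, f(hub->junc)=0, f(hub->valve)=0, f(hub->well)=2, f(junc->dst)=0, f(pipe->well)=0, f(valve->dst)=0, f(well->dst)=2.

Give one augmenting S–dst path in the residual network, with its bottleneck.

S->core->pipe->well->hub->valve->dst, bottleneck 1

Residual along S->core->pipe->well->hub->valve->dst: S->core: 5, core->pipe: 1, pipe->well: 5, well->hub: 2 (reverse), hub->valve: 2, valve->dst: 4.
Bottleneck = min = 1.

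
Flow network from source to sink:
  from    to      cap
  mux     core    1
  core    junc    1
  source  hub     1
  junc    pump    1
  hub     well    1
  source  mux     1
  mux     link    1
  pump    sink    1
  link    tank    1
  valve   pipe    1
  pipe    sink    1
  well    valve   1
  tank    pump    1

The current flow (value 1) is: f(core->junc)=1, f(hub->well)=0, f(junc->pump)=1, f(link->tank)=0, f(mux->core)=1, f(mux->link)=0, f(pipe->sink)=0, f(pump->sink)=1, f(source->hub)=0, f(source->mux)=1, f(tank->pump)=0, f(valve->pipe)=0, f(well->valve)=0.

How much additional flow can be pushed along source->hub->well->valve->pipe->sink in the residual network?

Residual capacities along the path: source->hub: 1, hub->well: 1, well->valve: 1, valve->pipe: 1, pipe->sink: 1.
Minimum is 1.

1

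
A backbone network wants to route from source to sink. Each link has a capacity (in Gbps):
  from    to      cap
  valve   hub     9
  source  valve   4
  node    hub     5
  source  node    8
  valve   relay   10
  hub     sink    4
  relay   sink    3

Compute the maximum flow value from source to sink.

7

Augment source→valve→relay→sink: bottleneck 3. Total 3.
Augment source→valve→hub→sink: bottleneck 1. Total 4.
Augment source→node→hub→sink: bottleneck 3. Total 7.
No augmenting path remains in the residual graph.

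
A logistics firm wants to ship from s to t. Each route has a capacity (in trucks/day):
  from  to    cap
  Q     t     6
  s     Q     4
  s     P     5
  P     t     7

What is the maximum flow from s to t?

Augment s→Q→t: bottleneck 4. Total 4.
Augment s→P→t: bottleneck 5. Total 9.
No augmenting path remains in the residual graph.

9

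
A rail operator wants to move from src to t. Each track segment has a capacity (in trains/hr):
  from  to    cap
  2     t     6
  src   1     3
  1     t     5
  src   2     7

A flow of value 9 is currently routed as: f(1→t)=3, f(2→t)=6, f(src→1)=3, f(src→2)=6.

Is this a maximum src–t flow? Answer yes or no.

Residual reachable from src: {2, src}; t is not reachable.
Saturated cut: src→1, 2→t with total capacity 9 = current flow value. Flow is maximum.

Yes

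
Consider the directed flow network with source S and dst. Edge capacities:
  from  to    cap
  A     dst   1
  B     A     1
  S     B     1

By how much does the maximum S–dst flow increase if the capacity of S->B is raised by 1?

Original max flow = 1.
Even with extra capacity on S->B, another cut of capacity 1 remains binding.
New max flow = 1. Increase = 0.

0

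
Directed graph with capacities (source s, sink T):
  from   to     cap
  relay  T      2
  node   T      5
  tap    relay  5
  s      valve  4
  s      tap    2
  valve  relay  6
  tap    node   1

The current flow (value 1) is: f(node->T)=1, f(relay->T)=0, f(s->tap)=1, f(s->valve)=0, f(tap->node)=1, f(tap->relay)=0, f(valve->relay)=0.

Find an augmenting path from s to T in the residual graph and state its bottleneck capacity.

Residual along s->tap->relay->T: s->tap: 1, tap->relay: 5, relay->T: 2.
Bottleneck = min = 1.

s->tap->relay->T, bottleneck 1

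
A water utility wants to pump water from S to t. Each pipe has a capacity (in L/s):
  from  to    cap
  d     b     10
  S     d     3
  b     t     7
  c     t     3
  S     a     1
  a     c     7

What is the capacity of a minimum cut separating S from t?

Max flow = 4 (via 2 augmenting paths).
In the residual at optimum, the set reachable from S is {S}.
Cut edges: S->d (cap 3), S->a (cap 1). Sum = 4.

4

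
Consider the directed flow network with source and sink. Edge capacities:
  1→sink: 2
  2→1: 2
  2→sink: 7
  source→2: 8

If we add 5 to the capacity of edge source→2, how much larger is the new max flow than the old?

Original max flow = 8.
After raising cap(source→2), augmenting paths through that edge carry 1 more unit.
New max flow = 9. Increase = 1.

1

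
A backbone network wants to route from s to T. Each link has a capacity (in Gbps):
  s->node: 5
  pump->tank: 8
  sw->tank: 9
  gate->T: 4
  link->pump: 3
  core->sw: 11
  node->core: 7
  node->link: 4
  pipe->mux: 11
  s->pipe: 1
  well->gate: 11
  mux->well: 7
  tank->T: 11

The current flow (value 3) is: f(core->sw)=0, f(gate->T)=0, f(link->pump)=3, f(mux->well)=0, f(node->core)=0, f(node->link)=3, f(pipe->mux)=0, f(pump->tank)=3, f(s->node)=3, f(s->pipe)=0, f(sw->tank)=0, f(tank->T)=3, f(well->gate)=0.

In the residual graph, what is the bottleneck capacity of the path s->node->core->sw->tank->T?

2

Residual capacities along the path: s->node: 2, node->core: 7, core->sw: 11, sw->tank: 9, tank->T: 8.
Minimum is 2.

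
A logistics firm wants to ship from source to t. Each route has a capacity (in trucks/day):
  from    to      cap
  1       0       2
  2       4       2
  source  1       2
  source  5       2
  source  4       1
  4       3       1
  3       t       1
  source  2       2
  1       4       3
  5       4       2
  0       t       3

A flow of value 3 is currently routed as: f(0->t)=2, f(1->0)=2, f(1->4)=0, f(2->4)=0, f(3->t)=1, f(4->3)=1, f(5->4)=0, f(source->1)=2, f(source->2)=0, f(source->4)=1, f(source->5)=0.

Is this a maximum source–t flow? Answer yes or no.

Yes

Residual reachable from source: {2, 4, 5, source}; t is not reachable.
Saturated cut: source->1, 4->3 with total capacity 3 = current flow value. Flow is maximum.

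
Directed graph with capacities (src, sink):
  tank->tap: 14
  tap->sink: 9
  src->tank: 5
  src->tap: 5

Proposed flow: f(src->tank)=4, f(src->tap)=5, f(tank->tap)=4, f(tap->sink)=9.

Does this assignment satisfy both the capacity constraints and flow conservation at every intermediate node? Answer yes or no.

Yes

Every edge has 0 ≤ f(e) ≤ cap(e).
At each intermediate node, inflow equals outflow.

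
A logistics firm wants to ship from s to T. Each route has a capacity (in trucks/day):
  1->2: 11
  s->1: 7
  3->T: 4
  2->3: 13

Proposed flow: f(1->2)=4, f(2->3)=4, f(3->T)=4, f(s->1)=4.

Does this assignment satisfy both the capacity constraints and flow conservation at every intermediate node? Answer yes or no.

Yes

Every edge has 0 ≤ f(e) ≤ cap(e).
At each intermediate node, inflow equals outflow.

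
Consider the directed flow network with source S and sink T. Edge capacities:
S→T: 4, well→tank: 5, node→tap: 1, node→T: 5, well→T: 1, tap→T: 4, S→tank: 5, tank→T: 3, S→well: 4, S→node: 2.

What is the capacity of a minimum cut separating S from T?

10

Max flow = 10 (via 4 augmenting paths).
In the residual at optimum, the set reachable from S is {S, tank, well}.
Cut edges: S→node (cap 2), S→T (cap 4), well→T (cap 1), tank→T (cap 3). Sum = 10.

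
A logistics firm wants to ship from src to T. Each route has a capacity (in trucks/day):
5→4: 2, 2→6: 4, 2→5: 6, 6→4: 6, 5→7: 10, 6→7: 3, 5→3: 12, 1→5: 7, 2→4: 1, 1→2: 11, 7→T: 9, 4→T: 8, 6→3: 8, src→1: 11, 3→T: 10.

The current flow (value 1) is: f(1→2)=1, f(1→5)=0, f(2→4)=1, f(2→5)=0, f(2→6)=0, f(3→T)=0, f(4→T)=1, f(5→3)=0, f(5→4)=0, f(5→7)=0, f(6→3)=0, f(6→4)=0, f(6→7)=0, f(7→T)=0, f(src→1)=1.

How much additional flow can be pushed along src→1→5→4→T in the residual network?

Residual capacities along the path: src→1: 10, 1→5: 7, 5→4: 2, 4→T: 7.
Minimum is 2.

2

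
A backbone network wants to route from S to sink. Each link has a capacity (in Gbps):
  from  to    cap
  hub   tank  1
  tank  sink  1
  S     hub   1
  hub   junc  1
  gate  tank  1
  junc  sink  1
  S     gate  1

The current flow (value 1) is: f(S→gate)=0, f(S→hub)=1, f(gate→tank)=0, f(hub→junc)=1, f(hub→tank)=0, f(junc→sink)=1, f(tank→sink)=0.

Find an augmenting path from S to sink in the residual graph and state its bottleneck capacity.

S→gate→tank→sink, bottleneck 1

Residual along S→gate→tank→sink: S→gate: 1, gate→tank: 1, tank→sink: 1.
Bottleneck = min = 1.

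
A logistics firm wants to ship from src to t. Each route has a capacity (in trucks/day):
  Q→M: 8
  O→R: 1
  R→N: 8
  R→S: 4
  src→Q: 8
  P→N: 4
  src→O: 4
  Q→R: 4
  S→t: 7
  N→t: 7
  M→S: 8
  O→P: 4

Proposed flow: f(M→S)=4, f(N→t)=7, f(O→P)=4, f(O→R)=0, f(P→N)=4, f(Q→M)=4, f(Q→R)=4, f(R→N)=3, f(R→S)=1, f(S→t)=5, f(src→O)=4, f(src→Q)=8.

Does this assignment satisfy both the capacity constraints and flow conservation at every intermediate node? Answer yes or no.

Every edge has 0 ≤ f(e) ≤ cap(e).
At each intermediate node, inflow equals outflow.

Yes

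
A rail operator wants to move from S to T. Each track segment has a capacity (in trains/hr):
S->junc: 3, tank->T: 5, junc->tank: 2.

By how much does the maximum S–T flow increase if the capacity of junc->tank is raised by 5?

Original max flow = 2.
After raising cap(junc->tank), augmenting paths through that edge carry 1 more unit.
New max flow = 3. Increase = 1.

1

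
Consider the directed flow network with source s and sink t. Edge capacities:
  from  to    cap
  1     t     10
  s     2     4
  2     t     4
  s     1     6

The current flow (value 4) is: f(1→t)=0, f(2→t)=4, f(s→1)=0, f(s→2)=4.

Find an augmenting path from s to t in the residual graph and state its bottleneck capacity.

Residual along s→1→t: s→1: 6, 1→t: 10.
Bottleneck = min = 6.

s→1→t, bottleneck 6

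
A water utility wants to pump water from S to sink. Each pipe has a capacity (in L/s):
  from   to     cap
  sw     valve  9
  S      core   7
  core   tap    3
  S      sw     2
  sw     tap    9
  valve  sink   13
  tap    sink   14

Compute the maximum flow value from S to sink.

5

Augment S->sw->valve->sink: bottleneck 2. Total 2.
Augment S->core->tap->sink: bottleneck 3. Total 5.
No augmenting path remains in the residual graph.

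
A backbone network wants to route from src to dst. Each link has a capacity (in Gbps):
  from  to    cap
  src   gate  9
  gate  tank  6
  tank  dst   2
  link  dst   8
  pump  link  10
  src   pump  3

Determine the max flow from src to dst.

5

Augment src->pump->link->dst: bottleneck 3. Total 3.
Augment src->gate->tank->dst: bottleneck 2. Total 5.
No augmenting path remains in the residual graph.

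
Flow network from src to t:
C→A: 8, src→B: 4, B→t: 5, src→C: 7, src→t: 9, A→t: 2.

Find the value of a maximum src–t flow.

15

Augment src→t: bottleneck 9. Total 9.
Augment src→B→t: bottleneck 4. Total 13.
Augment src→C→A→t: bottleneck 2. Total 15.
No augmenting path remains in the residual graph.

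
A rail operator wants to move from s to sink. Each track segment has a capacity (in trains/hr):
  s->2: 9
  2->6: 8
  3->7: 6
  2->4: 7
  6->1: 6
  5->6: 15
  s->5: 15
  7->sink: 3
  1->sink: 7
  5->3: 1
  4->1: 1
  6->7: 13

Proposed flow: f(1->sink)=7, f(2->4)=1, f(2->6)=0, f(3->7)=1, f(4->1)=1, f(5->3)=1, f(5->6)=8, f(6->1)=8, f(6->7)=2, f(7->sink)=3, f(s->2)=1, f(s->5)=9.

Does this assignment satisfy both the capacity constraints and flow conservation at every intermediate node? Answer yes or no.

Capacity violated on 6->1: flow 8 > capacity 6.

No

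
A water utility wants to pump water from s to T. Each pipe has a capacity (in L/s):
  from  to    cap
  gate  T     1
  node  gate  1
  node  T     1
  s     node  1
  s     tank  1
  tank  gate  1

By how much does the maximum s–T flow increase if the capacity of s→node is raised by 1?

0

Original max flow = 2.
Even with extra capacity on s→node, another cut of capacity 2 remains binding.
New max flow = 2. Increase = 0.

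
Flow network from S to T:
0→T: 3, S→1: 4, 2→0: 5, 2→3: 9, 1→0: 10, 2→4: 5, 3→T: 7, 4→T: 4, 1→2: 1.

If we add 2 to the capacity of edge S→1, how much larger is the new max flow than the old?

Original max flow = 4.
Even with extra capacity on S→1, another cut of capacity 4 remains binding.
New max flow = 4. Increase = 0.

0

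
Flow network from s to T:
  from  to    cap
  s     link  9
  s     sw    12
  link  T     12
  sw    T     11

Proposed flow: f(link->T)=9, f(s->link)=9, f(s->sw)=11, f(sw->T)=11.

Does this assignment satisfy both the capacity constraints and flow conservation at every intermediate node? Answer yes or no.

Every edge has 0 ≤ f(e) ≤ cap(e).
At each intermediate node, inflow equals outflow.

Yes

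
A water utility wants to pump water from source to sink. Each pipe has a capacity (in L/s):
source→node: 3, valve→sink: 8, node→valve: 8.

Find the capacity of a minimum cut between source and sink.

Max flow = 3 (via 1 augmenting path).
In the residual at optimum, the set reachable from source is {source}.
Cut edges: source→node (cap 3). Sum = 3.

3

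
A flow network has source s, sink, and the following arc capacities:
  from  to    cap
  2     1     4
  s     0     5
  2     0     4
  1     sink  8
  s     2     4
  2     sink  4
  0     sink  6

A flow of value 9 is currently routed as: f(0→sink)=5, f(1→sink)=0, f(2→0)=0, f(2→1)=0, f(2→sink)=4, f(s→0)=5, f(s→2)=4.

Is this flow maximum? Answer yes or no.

Residual reachable from s: {s}; sink is not reachable.
Saturated cut: s→2, s→0 with total capacity 9 = current flow value. Flow is maximum.

Yes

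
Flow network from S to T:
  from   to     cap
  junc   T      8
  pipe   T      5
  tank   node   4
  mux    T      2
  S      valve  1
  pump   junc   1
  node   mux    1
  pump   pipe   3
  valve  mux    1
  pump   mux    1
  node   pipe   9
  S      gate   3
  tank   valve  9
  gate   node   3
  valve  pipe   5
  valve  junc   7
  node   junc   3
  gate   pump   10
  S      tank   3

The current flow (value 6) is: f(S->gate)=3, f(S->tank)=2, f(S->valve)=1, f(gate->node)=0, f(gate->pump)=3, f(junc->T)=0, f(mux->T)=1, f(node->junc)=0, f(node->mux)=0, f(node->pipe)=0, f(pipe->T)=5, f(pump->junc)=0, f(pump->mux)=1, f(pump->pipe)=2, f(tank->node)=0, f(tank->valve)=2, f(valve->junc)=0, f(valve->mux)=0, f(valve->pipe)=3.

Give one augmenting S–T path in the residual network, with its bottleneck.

Residual along S->tank->valve->junc->T: S->tank: 1, tank->valve: 7, valve->junc: 7, junc->T: 8.
Bottleneck = min = 1.

S->tank->valve->junc->T, bottleneck 1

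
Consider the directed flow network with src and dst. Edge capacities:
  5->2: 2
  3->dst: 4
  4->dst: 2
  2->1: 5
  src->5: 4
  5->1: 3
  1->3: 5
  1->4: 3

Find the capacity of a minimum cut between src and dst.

Max flow = 4 (via 2 augmenting paths).
In the residual at optimum, the set reachable from src is {src}.
Cut edges: src->5 (cap 4). Sum = 4.

4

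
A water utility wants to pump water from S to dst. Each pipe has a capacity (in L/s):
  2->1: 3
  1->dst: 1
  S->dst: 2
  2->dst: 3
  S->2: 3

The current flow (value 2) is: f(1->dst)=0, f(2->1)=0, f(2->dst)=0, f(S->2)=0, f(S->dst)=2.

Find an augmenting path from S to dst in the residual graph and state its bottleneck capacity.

Residual along S->2->dst: S->2: 3, 2->dst: 3.
Bottleneck = min = 3.

S->2->dst, bottleneck 3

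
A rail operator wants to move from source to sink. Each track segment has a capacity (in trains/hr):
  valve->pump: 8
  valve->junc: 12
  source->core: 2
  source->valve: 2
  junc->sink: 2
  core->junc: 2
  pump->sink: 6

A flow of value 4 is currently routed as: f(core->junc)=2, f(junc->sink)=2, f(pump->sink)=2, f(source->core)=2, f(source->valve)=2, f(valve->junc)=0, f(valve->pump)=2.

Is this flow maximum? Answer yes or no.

Residual reachable from source: {source}; sink is not reachable.
Saturated cut: source->core, source->valve with total capacity 4 = current flow value. Flow is maximum.

Yes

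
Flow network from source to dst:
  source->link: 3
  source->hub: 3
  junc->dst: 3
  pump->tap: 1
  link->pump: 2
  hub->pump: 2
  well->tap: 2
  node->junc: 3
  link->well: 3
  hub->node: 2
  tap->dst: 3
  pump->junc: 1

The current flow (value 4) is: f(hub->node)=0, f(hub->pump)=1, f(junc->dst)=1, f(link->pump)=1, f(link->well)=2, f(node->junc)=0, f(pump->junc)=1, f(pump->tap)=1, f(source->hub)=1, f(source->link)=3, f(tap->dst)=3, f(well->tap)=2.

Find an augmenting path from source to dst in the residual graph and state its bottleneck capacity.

Residual along source->hub->node->junc->dst: source->hub: 2, hub->node: 2, node->junc: 3, junc->dst: 2.
Bottleneck = min = 2.

source->hub->node->junc->dst, bottleneck 2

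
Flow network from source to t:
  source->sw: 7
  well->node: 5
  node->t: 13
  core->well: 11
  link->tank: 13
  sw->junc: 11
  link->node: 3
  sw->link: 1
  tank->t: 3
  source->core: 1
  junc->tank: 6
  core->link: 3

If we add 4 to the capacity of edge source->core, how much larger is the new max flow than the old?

4

Original max flow = 5.
After raising cap(source->core), augmenting paths through that edge carry 4 more units.
New max flow = 9. Increase = 4.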